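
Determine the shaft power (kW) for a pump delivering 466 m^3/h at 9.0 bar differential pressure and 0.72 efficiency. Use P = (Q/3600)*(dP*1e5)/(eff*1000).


Q = 466 / 3600 = 0.129444 m^3/s
P = 0.129444 * (9.0 * 1e5) / 0.72 / 1000 = 161.8

161.8 kW


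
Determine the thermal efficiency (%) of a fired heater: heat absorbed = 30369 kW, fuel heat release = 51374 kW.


Furnace efficiency = Q_absorbed / Q_fuel * 100
= 30369 / 51374 * 100 = 59.11

59.11 %


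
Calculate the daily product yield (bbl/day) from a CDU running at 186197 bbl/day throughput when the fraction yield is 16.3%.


Crude throughput = 186197 bbl/day
Fraction yield = 16.3%
yield = throughput * fraction / 100
yield = 186197 * 16.3 / 100 = 30350.111

30350.111 bbl/day


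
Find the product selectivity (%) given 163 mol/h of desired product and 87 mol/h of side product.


Selectivity = desired / (desired + undesired) * 100
Total products = 163 + 87 = 250 mol/h
S = 163 / 250 * 100
= 0.6520 * 100
= 65.20 %

65.20 %


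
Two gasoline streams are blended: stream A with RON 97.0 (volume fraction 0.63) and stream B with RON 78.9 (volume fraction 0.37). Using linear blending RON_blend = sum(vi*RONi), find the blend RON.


Linear blending: RON_blend = sum(vi * RONi)
Contribution 1: 0.63 * 97.0 = 61.11
Contribution 2: 0.37 * 78.9 = 29.193
RON_blend = 61.11 + 29.193 = 90.303

90.303


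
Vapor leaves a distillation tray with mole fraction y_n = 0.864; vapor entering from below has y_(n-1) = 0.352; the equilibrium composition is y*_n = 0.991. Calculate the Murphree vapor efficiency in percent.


Murphree vapor efficiency: EMV = (y_n - y_(n-1)) / (y*_n - y_(n-1)) * 100
EMV = (0.864 - 0.352) / (0.991 - 0.352) * 100 = 0.512 / 0.639 * 100 = 80.13

80.13 %


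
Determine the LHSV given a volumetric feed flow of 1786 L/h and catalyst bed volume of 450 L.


LHSV = volumetric feed rate / catalyst volume
= 1786 L/h / 450 L
= 3.969 h^-1

3.969 h^-1


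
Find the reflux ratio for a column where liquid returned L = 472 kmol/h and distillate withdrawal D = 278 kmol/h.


Reflux ratio definition: R = L / D (liquid returned / distillate withdrawn)
L = 472 kmol/h, D = 278 kmol/h
R = 472 / 278 = 1.698

1.698


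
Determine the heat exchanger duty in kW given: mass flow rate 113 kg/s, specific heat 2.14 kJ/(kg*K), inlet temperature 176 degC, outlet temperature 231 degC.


Q = m_dot * cp * delta_T
delta_T = 231 - 176 = 55 K
Q = 113 * 2.14 * 55
= 241.82 * 55
= 13300.1 kW

13300.1 kW


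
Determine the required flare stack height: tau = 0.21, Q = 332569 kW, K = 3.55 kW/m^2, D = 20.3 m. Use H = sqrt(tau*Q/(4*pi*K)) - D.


tau*Q/(4*pi*K) = 0.21 * 332569 / (4 * pi * 3.55) = 1565.54
sqrt(1565.54) = 39.5669
H = 39.5669 - 20.3 = 19.27

19.27 m


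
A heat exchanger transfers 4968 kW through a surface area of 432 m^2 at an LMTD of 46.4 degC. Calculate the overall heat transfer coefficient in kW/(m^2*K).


From Q = U*A*LMTD, U = Q / (A * LMTD)
U = 4968 / (432 * 46.4) = 4968 / 20044.8 = 0.2478

0.2478 kW/(m^2*K)


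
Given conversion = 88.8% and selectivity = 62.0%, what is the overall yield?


Overall yield = conversion (%) * selectivity (%) / 100
Conversion = 88.8%, Selectivity = 62.0%
Y = 88.8 * 62.0 / 100
= 55.056 %

55.056 %


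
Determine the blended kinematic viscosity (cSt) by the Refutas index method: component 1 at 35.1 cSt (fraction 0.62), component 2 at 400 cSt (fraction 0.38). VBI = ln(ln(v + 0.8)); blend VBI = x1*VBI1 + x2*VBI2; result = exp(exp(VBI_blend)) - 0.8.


Refutas method: VBN_i = 14.534*ln(ln(visc_i + 0.8)) + 10.975, blended linearly by mass fraction; since VBN is linear in VBI_i = ln(ln(visc_i + 0.8)) and the fractions sum to 1, blend VBI directly: visc = exp(exp(VBI_blend)) - 0.8
VBI_1 = ln(ln(35.1 + 0.8)) = 1.27557
VBI_2 = ln(ln(400 + 0.8)) = 1.79067
VBI_blend = 0.62 * 1.27557 + 0.38 * 1.79067 = 1.47131
visc_blend = exp(exp(1.47131)) - 0.8 = 77.06

77.06 cSt


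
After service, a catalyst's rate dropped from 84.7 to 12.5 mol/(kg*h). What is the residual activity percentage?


Activity (%) = (rate_used / rate_fresh) * 100
rate_used = 12.5, rate_fresh = 84.7
= (12.5 / 84.7) * 100
= 0.1476 * 100 = 14.76

14.76 %


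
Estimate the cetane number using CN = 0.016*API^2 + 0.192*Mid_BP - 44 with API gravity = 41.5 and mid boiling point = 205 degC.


CN = 0.016 * 41.5^2 + 0.192 * 205 - 44
CN = 27.556 + 39.36 - 44 = 22.916

22.916


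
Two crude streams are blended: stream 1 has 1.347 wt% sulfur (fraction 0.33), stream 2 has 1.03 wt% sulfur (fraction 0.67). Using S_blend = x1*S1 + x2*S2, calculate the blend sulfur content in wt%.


Linear sulfur blending: S_blend = x1*S1 + x2*S2
Contribution 1: 0.33 * 1.347 = 0.44451 wt%
Contribution 2: 0.67 * 1.03 = 0.6901 wt%
S_blend = 0.44451 + 0.6901 = 1.13461

1.13461 wt%


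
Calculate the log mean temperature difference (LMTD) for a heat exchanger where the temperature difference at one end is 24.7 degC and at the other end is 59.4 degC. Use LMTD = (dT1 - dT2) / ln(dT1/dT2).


LMTD = (dT1 - dT2) / ln(dT1/dT2)
= (24.7 - 59.4) / ln(24.7 / 59.4) = -34.7 / -0.877491 = 39.54

39.54 degC


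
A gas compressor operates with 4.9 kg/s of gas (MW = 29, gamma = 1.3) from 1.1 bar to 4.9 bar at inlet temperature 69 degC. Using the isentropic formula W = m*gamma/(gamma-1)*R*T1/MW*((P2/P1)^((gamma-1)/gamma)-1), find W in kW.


Isentropic work: W = m*(gamma/(gamma-1))*(R*T1/MW)*((P2/P1)^((gamma-1)/gamma) - 1)
T1 = 69 + 273.15 = 342.15 K
Pressure ratio = 4.9 / 1.1 = 4.45455
Exponent = (1.3 - 1)/1.3 = 0.230769
(P2/P1)^exp - 1 = 4.45455^0.230769 - 1 = 0.41164
W = 4.9 * 1.3 / 0.3 * 8.314 * 342.15 / 29 * 0.41164 = 857.4

857.4 kW


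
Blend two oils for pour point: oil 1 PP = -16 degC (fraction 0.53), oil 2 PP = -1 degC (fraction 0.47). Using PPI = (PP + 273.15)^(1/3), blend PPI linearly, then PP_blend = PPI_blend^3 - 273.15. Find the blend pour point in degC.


PPI_1 = (-16 + 273.15)^(1/3) = 6.359098
PPI_2 = (-1 + 273.15)^(1/3) = 6.480414
PPI_blend = 0.53 * 6.359098 + 0.47 * 6.480414 = 6.416117
PP_blend = 6.416117^3 - 273.15 = 264.1294 - 273.15 = -9.02

-9.02 degC


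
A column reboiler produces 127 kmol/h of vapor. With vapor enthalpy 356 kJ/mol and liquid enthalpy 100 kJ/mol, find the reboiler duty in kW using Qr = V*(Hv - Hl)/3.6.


Qr = 127 * (356 - 100) / 3.6 = 127 * 256 / 3.6 = 9031

9031 kW


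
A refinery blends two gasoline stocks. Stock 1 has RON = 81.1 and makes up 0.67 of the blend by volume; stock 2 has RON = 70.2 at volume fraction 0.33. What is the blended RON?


Linear blending: RON_blend = sum(vi * RONi)
Contribution 1: 0.67 * 81.1 = 54.337
Contribution 2: 0.33 * 70.2 = 23.166
RON_blend = 54.337 + 23.166 = 77.503

77.503


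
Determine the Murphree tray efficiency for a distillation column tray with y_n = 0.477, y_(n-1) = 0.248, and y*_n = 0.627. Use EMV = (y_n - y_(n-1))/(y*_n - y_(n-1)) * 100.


Murphree vapor efficiency: EMV = (y_n - y_(n-1)) / (y*_n - y_(n-1)) * 100
EMV = (0.477 - 0.248) / (0.627 - 0.248) * 100 = 0.229 / 0.379 * 100 = 60.42

60.42 %


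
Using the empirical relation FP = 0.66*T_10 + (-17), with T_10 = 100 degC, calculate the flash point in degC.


FP = 0.66 * 100 + (-17) = 49

49 degC


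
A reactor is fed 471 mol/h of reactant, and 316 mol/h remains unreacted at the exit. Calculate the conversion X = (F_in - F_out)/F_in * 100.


X = (F_in - F_out) / F_in * 100
Moles reacted = 471 - 316 = 155
X = 155 / 471 * 100
= 0.3291 * 100
= 32.91 %

32.91 %


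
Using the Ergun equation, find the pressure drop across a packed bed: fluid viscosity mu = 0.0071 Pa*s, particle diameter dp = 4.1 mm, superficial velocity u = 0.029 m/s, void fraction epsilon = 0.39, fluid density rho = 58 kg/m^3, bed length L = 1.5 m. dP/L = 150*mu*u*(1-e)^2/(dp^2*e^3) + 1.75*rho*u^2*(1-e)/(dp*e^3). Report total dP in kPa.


dp = 4.1 mm = 0.0041 m
Viscous term = 150*0.0071*0.029*(1-0.39)^2 / (0.0041^2*0.39^3) = 11525.1
Inertial term = 1.75*58*0.029^2*(1-0.39) / (0.0041*0.39^3) = 214.099
dP/L = 11525.1 + 214.099 = 11739.2 Pa/m
dP = 11739.2 * 1.5 / 1000 = 17.61 kPa

17.61 kPa


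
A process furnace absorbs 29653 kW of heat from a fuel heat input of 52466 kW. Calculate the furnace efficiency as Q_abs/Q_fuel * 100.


Furnace efficiency = Q_absorbed / Q_fuel * 100
= 29653 / 52466 * 100 = 56.52

56.52 %


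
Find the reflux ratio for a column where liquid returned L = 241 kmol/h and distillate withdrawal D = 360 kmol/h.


Reflux ratio definition: R = L / D (liquid returned / distillate withdrawn)
L = 241 kmol/h, D = 360 kmol/h
R = 241 / 360 = 0.6694

0.6694


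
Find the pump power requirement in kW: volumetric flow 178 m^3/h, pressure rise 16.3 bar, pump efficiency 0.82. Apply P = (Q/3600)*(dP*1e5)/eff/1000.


Q = 178 / 3600 = 0.0494444 m^3/s
P = 0.0494444 * (16.3 * 1e5) / 0.82 / 1000 = 98.29

98.29 kW


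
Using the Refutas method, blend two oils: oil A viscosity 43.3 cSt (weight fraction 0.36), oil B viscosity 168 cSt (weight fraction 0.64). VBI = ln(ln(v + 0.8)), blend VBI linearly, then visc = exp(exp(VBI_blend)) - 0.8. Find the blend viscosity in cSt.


Refutas method: VBN_i = 14.534*ln(ln(visc_i + 0.8)) + 10.975, blended linearly by mass fraction; since VBN is linear in VBI_i = ln(ln(visc_i + 0.8)) and the fractions sum to 1, blend VBI directly: visc = exp(exp(VBI_blend)) - 0.8
VBI_1 = ln(ln(43.3 + 0.8)) = 1.33143
VBI_2 = ln(ln(168 + 0.8)) = 1.63486
VBI_blend = 0.36 * 1.33143 + 0.64 * 1.63486 = 1.52563
visc_blend = exp(exp(1.52563)) - 0.8 = 98.49

98.49 cSt


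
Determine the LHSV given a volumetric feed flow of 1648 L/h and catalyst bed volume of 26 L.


LHSV = volumetric feed rate / catalyst volume
= 1648 L/h / 26 L
= 63.38 h^-1

63.38 h^-1


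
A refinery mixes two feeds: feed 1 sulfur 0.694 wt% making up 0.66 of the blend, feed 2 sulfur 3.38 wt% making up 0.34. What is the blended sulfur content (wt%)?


Linear sulfur blending: S_blend = x1*S1 + x2*S2
Contribution 1: 0.66 * 0.694 = 0.45804 wt%
Contribution 2: 0.34 * 3.38 = 1.1492 wt%
S_blend = 0.45804 + 1.1492 = 1.60724

1.60724 wt%


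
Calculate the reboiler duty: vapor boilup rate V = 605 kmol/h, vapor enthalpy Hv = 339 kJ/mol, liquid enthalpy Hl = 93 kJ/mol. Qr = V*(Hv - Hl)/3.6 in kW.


Qr = 605 * (339 - 93) / 3.6 = 605 * 246 / 3.6 = 41340

41340 kW


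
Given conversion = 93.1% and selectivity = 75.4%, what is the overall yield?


Overall yield = conversion (%) * selectivity (%) / 100
Conversion = 93.1%, Selectivity = 75.4%
Y = 93.1 * 75.4 / 100
= 70.1974 %

70.1974 %


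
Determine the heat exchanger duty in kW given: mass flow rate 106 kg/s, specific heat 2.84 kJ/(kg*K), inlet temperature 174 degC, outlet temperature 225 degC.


Q = m_dot * cp * delta_T
delta_T = 225 - 174 = 51 K
Q = 106 * 2.84 * 51
= 301.04 * 51
= 15353.04 kW

15353.04 kW


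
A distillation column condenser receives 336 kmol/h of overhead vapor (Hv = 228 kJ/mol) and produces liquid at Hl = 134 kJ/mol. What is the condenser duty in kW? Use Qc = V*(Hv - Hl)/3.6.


Qc = 336 * (228 - 134) / 3.6 = 336 * 94 / 3.6 = 8773

8773 kW


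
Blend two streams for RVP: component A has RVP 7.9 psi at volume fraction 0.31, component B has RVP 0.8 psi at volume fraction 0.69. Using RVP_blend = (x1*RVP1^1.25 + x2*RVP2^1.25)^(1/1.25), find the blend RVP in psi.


Chevron index: RVP_blend = (sum xi*RVPi^1.25)^(1/1.25)
RVP^1.25 terms: 0.31 * 7.9^1.25 + 0.69 * 0.8^1.25 = 4.62783
RVP_blend = 4.62783^(1/1.25) = 3.406

3.406 psi


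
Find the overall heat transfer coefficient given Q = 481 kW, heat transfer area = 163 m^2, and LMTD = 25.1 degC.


From Q = U*A*LMTD, U = Q / (A * LMTD)
U = 481 / (163 * 25.1) = 481 / 4091.3 = 0.1176

0.1176 kW/(m^2*K)


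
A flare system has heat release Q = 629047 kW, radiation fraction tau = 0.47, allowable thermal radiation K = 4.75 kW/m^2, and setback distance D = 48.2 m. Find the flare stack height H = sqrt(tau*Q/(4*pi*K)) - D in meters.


tau*Q/(4*pi*K) = 0.47 * 629047 / (4 * pi * 4.75) = 4953.1
sqrt(4953.1) = 70.3783
H = 70.3783 - 48.2 = 22.18

22.18 m


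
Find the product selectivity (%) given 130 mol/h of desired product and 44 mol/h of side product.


Selectivity = desired / (desired + undesired) * 100
Total products = 130 + 44 = 174 mol/h
S = 130 / 174 * 100
= 0.7471 * 100
= 74.71 %

74.71 %


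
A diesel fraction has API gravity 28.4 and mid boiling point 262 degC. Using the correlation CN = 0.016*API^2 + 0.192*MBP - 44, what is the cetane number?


CN = 0.016 * 28.4^2 + 0.192 * 262 - 44
CN = 12.90496 + 50.304 - 44 = 19.20896

19.20896


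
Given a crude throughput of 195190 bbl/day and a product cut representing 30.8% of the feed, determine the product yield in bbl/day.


Crude throughput = 195190 bbl/day
Fraction yield = 30.8%
yield = throughput * fraction / 100
yield = 195190 * 30.8 / 100 = 60118.52

60118.52 bbl/day


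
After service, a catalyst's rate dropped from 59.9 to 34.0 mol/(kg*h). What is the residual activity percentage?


Activity (%) = (rate_used / rate_fresh) * 100
rate_used = 34.0, rate_fresh = 59.9
= (34.0 / 59.9) * 100
= 0.5676 * 100 = 56.76

56.76 %


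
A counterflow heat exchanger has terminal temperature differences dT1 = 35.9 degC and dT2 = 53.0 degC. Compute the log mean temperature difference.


LMTD = (dT1 - dT2) / ln(dT1/dT2)
= (35.9 - 53.0) / ln(35.9 / 53.0) = -17.1 / -0.389555 = 43.90

43.90 degC


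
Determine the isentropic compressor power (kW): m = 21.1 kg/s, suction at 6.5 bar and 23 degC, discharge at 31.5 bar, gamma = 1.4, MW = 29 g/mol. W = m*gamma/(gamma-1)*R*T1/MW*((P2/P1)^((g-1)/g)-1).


Isentropic work: W = m*(gamma/(gamma-1))*(R*T1/MW)*((P2/P1)^((gamma-1)/gamma) - 1)
T1 = 23 + 273.15 = 296.15 K
Pressure ratio = 31.5 / 6.5 = 4.84615
Exponent = (1.4 - 1)/1.4 = 0.285714
(P2/P1)^exp - 1 = 4.84615^0.285714 - 1 = 0.569739
W = 21.1 * 1.4 / 0.4 * 8.314 * 296.15 / 29 * 0.569739 = 3572

3572 kW


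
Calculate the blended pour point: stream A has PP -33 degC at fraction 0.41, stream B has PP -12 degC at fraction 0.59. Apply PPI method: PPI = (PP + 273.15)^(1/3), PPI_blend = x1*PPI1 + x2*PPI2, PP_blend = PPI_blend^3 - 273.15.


PPI_1 = (-33 + 273.15)^(1/3) = 6.215759
PPI_2 = (-12 + 273.15)^(1/3) = 6.391901
PPI_blend = 0.41 * 6.215759 + 0.59 * 6.391901 = 6.319683
PP_blend = 6.319683^3 - 273.15 = 252.398 - 273.15 = -20.75

-20.75 degC


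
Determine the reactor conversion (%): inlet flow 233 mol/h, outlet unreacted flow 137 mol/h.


X = (F_in - F_out) / F_in * 100
Moles reacted = 233 - 137 = 96
X = 96 / 233 * 100
= 0.4120 * 100
= 41.20 %

41.20 %


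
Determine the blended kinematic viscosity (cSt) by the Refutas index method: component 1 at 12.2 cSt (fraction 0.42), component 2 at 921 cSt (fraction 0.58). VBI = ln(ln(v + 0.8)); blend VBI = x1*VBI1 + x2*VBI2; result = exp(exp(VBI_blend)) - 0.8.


Refutas method: VBN_i = 14.534*ln(ln(visc_i + 0.8)) + 10.975, blended linearly by mass fraction; since VBN is linear in VBI_i = ln(ln(visc_i + 0.8)) and the fractions sum to 1, blend VBI directly: visc = exp(exp(VBI_blend)) - 0.8
VBI_1 = ln(ln(12.2 + 0.8)) = 0.941939
VBI_2 = ln(ln(921 + 0.8)) = 1.92079
VBI_blend = 0.42 * 0.941939 + 0.58 * 1.92079 = 1.50967
visc_blend = exp(exp(1.50967)) - 0.8 = 91.52

91.52 cSt


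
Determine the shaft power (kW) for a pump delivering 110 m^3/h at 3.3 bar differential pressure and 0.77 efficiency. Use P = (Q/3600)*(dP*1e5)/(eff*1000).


Q = 110 / 3600 = 0.0305556 m^3/s
P = 0.0305556 * (3.3 * 1e5) / 0.77 / 1000 = 13.10

13.10 kW


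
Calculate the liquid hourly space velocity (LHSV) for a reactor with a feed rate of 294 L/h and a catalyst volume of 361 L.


LHSV = volumetric feed rate / catalyst volume
= 294 L/h / 361 L
= 0.8144 h^-1

0.8144 h^-1


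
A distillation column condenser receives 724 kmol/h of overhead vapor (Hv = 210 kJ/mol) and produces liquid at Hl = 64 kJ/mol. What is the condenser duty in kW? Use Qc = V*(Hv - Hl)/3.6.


Qc = 724 * (210 - 64) / 3.6 = 724 * 146 / 3.6 = 29360

29360 kW


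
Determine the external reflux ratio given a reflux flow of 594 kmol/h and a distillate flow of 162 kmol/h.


Reflux ratio definition: R = L / D (liquid returned / distillate withdrawn)
L = 594 kmol/h, D = 162 kmol/h
R = 594 / 162 = 3.667

3.667


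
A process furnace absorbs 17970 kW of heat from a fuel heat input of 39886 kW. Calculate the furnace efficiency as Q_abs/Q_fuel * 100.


Furnace efficiency = Q_absorbed / Q_fuel * 100
= 17970 / 39886 * 100 = 45.05

45.05 %


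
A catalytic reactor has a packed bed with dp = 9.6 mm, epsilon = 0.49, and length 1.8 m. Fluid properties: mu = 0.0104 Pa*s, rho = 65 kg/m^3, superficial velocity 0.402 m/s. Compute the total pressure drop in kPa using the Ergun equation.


dp = 9.6 mm = 0.0096 m
Viscous term = 150*0.0104*0.402*(1-0.49)^2 / (0.0096^2*0.49^3) = 15043.9
Inertial term = 1.75*65*0.402^2*(1-0.49) / (0.0096*0.49^3) = 8300.69
dP/L = 15043.9 + 8300.69 = 23344.6 Pa/m
dP = 23344.6 * 1.8 / 1000 = 42.02 kPa

42.02 kPa


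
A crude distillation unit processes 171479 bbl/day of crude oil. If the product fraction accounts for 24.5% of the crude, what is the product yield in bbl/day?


Crude throughput = 171479 bbl/day
Fraction yield = 24.5%
yield = throughput * fraction / 100
yield = 171479 * 24.5 / 100 = 42012.355

42012.355 bbl/day


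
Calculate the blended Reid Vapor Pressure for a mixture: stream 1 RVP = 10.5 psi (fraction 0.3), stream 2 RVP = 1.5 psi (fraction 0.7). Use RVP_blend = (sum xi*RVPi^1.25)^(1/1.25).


Chevron index: RVP_blend = (sum xi*RVPi^1.25)^(1/1.25)
RVP^1.25 terms: 0.3 * 10.5^1.25 + 0.7 * 1.5^1.25 = 6.83234
RVP_blend = 6.83234^(1/1.25) = 4.652

4.652 psi


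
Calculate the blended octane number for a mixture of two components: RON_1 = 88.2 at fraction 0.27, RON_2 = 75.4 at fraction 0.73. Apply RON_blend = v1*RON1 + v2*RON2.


Linear blending: RON_blend = sum(vi * RONi)
Contribution 1: 0.27 * 88.2 = 23.814
Contribution 2: 0.73 * 75.4 = 55.042
RON_blend = 23.814 + 55.042 = 78.856

78.856


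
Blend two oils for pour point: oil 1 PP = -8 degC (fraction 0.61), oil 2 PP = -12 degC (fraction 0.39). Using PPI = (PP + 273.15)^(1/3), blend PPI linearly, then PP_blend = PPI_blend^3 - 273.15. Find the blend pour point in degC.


PPI_1 = (-8 + 273.15)^(1/3) = 6.42437
PPI_2 = (-12 + 273.15)^(1/3) = 6.391901
PPI_blend = 0.61 * 6.42437 + 0.39 * 6.391901 = 6.411707
PP_blend = 6.411707^3 - 273.15 = 263.5852 - 273.15 = -9.56

-9.56 degC


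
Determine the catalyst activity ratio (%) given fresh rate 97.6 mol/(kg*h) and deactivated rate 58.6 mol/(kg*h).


Activity (%) = (rate_used / rate_fresh) * 100
rate_used = 58.6, rate_fresh = 97.6
= (58.6 / 97.6) * 100
= 0.6004 * 100 = 60.04

60.04 %


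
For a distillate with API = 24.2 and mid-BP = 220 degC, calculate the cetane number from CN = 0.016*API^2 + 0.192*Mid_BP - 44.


CN = 0.016 * 24.2^2 + 0.192 * 220 - 44
CN = 9.37024 + 42.24 - 44 = 7.61024

7.61024


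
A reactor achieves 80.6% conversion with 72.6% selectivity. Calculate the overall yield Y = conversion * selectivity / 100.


Overall yield = conversion (%) * selectivity (%) / 100
Conversion = 80.6%, Selectivity = 72.6%
Y = 80.6 * 72.6 / 100
= 58.5156 %

58.5156 %


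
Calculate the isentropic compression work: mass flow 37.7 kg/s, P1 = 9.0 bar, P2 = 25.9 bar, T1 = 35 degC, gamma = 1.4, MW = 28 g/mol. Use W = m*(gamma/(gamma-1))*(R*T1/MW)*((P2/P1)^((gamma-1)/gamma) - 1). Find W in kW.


Isentropic work: W = m*(gamma/(gamma-1))*(R*T1/MW)*((P2/P1)^((gamma-1)/gamma) - 1)
T1 = 35 + 273.15 = 308.15 K
Pressure ratio = 25.9 / 9.0 = 2.87778
Exponent = (1.4 - 1)/1.4 = 0.285714
(P2/P1)^exp - 1 = 2.87778^0.285714 - 1 = 0.352568
W = 37.7 * 1.4 / 0.4 * 8.314 * 308.15 / 28 * 0.352568 = 4257

4257 kW


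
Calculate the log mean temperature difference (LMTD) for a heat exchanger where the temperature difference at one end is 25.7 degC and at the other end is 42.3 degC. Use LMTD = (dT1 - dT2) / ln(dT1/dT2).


LMTD = (dT1 - dT2) / ln(dT1/dT2)
= (25.7 - 42.3) / ln(25.7 / 42.3) = -16.6 / -0.498296 = 33.31

33.31 degC


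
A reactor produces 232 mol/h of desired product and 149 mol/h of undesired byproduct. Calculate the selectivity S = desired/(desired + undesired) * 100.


Selectivity = desired / (desired + undesired) * 100
Total products = 232 + 149 = 381 mol/h
S = 232 / 381 * 100
= 0.6089 * 100
= 60.89 %

60.89 %


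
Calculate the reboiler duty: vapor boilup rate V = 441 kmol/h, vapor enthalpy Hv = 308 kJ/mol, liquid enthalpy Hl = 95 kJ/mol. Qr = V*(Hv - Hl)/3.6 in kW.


Qr = 441 * (308 - 95) / 3.6 = 441 * 213 / 3.6 = 26090

26090 kW


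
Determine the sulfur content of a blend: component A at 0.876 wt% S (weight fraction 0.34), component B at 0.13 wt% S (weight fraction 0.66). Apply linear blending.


Linear sulfur blending: S_blend = x1*S1 + x2*S2
Contribution 1: 0.34 * 0.876 = 0.29784 wt%
Contribution 2: 0.66 * 0.13 = 0.0858 wt%
S_blend = 0.29784 + 0.0858 = 0.38364

0.38364 wt%


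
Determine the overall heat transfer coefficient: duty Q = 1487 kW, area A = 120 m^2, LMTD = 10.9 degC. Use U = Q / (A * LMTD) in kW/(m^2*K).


From Q = U*A*LMTD, U = Q / (A * LMTD)
U = 1487 / (120 * 10.9) = 1487 / 1308 = 1.137

1.137 kW/(m^2*K)


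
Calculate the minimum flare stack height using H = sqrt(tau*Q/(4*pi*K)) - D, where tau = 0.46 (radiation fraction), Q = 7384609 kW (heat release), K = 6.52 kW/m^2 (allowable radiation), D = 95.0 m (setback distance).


tau*Q/(4*pi*K) = 0.46 * 7384609 / (4 * pi * 6.52) = 41459.9
sqrt(41459.9) = 203.617
H = 203.617 - 95.0 = 108.6

108.6 m


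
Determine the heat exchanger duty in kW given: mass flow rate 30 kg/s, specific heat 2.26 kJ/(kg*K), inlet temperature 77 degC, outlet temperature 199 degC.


Q = m_dot * cp * delta_T
delta_T = 199 - 77 = 122 K
Q = 30 * 2.26 * 122
= 67.8 * 122
= 8271.6 kW

8271.6 kW


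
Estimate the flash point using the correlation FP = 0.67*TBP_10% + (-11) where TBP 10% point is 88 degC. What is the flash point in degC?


FP = 0.67 * 88 + (-11) = 47.96

47.96 degC


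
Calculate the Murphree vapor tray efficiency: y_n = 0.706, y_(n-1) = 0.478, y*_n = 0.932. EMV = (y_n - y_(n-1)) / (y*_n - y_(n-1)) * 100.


Murphree vapor efficiency: EMV = (y_n - y_(n-1)) / (y*_n - y_(n-1)) * 100
EMV = (0.706 - 0.478) / (0.932 - 0.478) * 100 = 0.228 / 0.454 * 100 = 50.22

50.22 %


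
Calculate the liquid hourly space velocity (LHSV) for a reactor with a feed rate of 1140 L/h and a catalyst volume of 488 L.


LHSV = volumetric feed rate / catalyst volume
= 1140 L/h / 488 L
= 2.336 h^-1

2.336 h^-1


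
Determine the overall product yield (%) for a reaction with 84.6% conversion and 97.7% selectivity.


Overall yield = conversion (%) * selectivity (%) / 100
Conversion = 84.6%, Selectivity = 97.7%
Y = 84.6 * 97.7 / 100
= 82.6542 %

82.6542 %


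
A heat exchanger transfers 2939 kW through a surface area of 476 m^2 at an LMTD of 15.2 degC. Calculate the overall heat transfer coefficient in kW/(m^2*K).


From Q = U*A*LMTD, U = Q / (A * LMTD)
U = 2939 / (476 * 15.2) = 2939 / 7235.2 = 0.4062

0.4062 kW/(m^2*K)


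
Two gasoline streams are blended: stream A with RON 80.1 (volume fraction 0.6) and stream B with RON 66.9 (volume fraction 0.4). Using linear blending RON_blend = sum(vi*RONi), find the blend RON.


Linear blending: RON_blend = sum(vi * RONi)
Contribution 1: 0.6 * 80.1 = 48.06
Contribution 2: 0.4 * 66.9 = 26.76
RON_blend = 48.06 + 26.76 = 74.82

74.82


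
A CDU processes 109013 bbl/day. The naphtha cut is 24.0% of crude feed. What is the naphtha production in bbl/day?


Crude throughput = 109013 bbl/day
Fraction yield = 24.0%
yield = throughput * fraction / 100
yield = 109013 * 24.0 / 100 = 26163.12

26163.12 bbl/day


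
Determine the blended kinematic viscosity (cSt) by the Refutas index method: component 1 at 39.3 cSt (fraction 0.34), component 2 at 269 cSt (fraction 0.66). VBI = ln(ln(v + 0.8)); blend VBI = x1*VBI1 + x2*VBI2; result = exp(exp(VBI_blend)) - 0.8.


Refutas method: VBN_i = 14.534*ln(ln(visc_i + 0.8)) + 10.975, blended linearly by mass fraction; since VBN is linear in VBI_i = ln(ln(visc_i + 0.8)) and the fractions sum to 1, blend VBI directly: visc = exp(exp(VBI_blend)) - 0.8
VBI_1 = ln(ln(39.3 + 0.8)) = 1.306
VBI_2 = ln(ln(269 + 0.8)) = 1.72235
VBI_blend = 0.34 * 1.306 + 0.66 * 1.72235 = 1.58079
visc_blend = exp(exp(1.58079)) - 0.8 = 128.1

128.1 cSt


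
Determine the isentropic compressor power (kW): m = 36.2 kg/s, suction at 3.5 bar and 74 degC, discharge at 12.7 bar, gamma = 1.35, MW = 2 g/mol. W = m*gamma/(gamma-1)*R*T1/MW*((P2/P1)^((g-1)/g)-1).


Isentropic work: W = m*(gamma/(gamma-1))*(R*T1/MW)*((P2/P1)^((gamma-1)/gamma) - 1)
T1 = 74 + 273.15 = 347.15 K
Pressure ratio = 12.7 / 3.5 = 3.62857
Exponent = (1.35 - 1)/1.35 = 0.259259
(P2/P1)^exp - 1 = 3.62857^0.259259 - 1 = 0.396743
W = 36.2 * 1.35 / 0.35 * 8.314 * 347.15 / 2 * 0.396743 = 79940

79940 kW


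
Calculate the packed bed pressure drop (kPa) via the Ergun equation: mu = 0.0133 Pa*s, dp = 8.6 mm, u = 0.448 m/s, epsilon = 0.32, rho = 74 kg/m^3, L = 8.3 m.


dp = 8.6 mm = 0.0086 m
Viscous term = 150*0.0133*0.448*(1-0.32)^2 / (0.0086^2*0.32^3) = 170527
Inertial term = 1.75*74*0.448^2*(1-0.32) / (0.0086*0.32^3) = 62717.2
dP/L = 170527 + 62717.2 = 233244 Pa/m
dP = 233244 * 8.3 / 1000 = 1936 kPa

1936 kPa


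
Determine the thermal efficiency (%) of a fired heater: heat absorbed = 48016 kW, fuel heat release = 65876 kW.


Furnace efficiency = Q_absorbed / Q_fuel * 100
= 48016 / 65876 * 100 = 72.89

72.89 %


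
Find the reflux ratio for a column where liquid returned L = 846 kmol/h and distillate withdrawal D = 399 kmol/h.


Reflux ratio definition: R = L / D (liquid returned / distillate withdrawn)
L = 846 kmol/h, D = 399 kmol/h
R = 846 / 399 = 2.120

2.120


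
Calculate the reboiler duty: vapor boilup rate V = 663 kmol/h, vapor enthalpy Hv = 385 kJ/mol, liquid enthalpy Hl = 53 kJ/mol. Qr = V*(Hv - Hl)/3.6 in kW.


Qr = 663 * (385 - 53) / 3.6 = 663 * 332 / 3.6 = 61140

61140 kW


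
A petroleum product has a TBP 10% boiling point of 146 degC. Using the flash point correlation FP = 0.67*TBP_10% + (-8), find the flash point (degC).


FP = 0.67 * 146 + (-8) = 89.82

89.82 degC


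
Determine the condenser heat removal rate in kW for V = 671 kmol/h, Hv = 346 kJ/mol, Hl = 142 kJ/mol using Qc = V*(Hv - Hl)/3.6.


Qc = 671 * (346 - 142) / 3.6 = 671 * 204 / 3.6 = 38020

38020 kW


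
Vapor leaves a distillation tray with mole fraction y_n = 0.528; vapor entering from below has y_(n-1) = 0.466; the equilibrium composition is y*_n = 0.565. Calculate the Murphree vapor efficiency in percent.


Murphree vapor efficiency: EMV = (y_n - y_(n-1)) / (y*_n - y_(n-1)) * 100
EMV = (0.528 - 0.466) / (0.565 - 0.466) * 100 = 0.062 / 0.099 * 100 = 62.63

62.63 %


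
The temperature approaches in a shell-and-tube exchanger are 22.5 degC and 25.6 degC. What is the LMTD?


LMTD = (dT1 - dT2) / ln(dT1/dT2)
= (22.5 - 25.6) / ln(22.5 / 25.6) = -3.1 / -0.129077 = 24.02

24.02 degC


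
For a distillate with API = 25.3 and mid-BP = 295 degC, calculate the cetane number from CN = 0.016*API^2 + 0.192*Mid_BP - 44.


CN = 0.016 * 25.3^2 + 0.192 * 295 - 44
CN = 10.24144 + 56.64 - 44 = 22.88144

22.88144


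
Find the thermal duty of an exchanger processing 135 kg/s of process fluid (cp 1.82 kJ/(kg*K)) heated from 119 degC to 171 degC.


Q = m_dot * cp * delta_T
delta_T = 171 - 119 = 52 K
Q = 135 * 1.82 * 52
= 245.7 * 52
= 12776.4 kW

12776.4 kW


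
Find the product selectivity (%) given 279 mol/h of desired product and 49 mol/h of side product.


Selectivity = desired / (desired + undesired) * 100
Total products = 279 + 49 = 328 mol/h
S = 279 / 328 * 100
= 0.8506 * 100
= 85.06 %

85.06 %


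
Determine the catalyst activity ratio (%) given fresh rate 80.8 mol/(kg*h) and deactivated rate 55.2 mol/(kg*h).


Activity (%) = (rate_used / rate_fresh) * 100
rate_used = 55.2, rate_fresh = 80.8
= (55.2 / 80.8) * 100
= 0.6832 * 100 = 68.32

68.32 %


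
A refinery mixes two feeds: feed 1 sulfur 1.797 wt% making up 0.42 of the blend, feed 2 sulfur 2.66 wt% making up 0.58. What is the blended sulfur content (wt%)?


Linear sulfur blending: S_blend = x1*S1 + x2*S2
Contribution 1: 0.42 * 1.797 = 0.75474 wt%
Contribution 2: 0.58 * 2.66 = 1.5428 wt%
S_blend = 0.75474 + 1.5428 = 2.29754

2.29754 wt%


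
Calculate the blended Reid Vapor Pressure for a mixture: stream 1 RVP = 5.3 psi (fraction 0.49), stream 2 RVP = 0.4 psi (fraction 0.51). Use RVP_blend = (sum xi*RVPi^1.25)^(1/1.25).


Chevron index: RVP_blend = (sum xi*RVPi^1.25)^(1/1.25)
RVP^1.25 terms: 0.49 * 5.3^1.25 + 0.51 * 0.4^1.25 = 4.10264
RVP_blend = 4.10264^(1/1.25) = 3.094

3.094 psi


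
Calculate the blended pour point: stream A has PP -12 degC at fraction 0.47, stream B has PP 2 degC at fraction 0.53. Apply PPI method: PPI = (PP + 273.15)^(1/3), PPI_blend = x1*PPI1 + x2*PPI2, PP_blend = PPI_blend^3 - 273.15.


PPI_1 = (-12 + 273.15)^(1/3) = 6.391901
PPI_2 = (2 + 273.15)^(1/3) = 6.504139
PPI_blend = 0.47 * 6.391901 + 0.53 * 6.504139 = 6.451387
PP_blend = 6.451387^3 - 273.15 = 268.5093 - 273.15 = -4.64

-4.64 degC


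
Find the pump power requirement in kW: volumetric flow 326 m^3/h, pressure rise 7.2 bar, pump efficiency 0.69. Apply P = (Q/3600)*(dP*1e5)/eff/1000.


Q = 326 / 3600 = 0.0905556 m^3/s
P = 0.0905556 * (7.2 * 1e5) / 0.69 / 1000 = 94.49

94.49 kW


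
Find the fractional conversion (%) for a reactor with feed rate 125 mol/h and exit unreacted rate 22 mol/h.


X = (F_in - F_out) / F_in * 100
Moles reacted = 125 - 22 = 103
X = 103 / 125 * 100
= 0.8240 * 100
= 82.40 %

82.40 %


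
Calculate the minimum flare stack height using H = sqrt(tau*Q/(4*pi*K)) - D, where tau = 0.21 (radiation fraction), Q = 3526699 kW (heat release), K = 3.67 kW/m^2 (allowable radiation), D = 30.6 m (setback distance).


tau*Q/(4*pi*K) = 0.21 * 3526699 / (4 * pi * 3.67) = 16058.8
sqrt(16058.8) = 126.723
H = 126.723 - 30.6 = 96.12

96.12 m


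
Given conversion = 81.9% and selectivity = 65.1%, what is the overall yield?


Overall yield = conversion (%) * selectivity (%) / 100
Conversion = 81.9%, Selectivity = 65.1%
Y = 81.9 * 65.1 / 100
= 53.3169 %

53.3169 %


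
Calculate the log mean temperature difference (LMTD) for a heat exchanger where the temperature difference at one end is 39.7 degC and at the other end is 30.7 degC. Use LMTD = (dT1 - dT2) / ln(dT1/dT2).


LMTD = (dT1 - dT2) / ln(dT1/dT2)
= (39.7 - 30.7) / ln(39.7 / 30.7) = 9 / 0.257089 = 35.01

35.01 degC


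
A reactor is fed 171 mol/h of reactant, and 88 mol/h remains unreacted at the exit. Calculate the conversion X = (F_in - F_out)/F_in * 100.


X = (F_in - F_out) / F_in * 100
Moles reacted = 171 - 88 = 83
X = 83 / 171 * 100
= 0.4854 * 100
= 48.54 %

48.54 %


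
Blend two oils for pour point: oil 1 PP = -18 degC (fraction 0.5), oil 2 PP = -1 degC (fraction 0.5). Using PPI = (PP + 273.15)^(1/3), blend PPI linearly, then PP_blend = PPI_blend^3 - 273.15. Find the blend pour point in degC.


PPI_1 = (-18 + 273.15)^(1/3) = 6.342569
PPI_2 = (-1 + 273.15)^(1/3) = 6.480414
PPI_blend = 0.5 * 6.342569 + 0.5 * 6.480414 = 6.411492
PP_blend = 6.411492^3 - 273.15 = 263.5587 - 273.15 = -9.59

-9.59 degC


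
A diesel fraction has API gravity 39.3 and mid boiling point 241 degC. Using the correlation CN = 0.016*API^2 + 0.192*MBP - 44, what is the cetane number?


CN = 0.016 * 39.3^2 + 0.192 * 241 - 44
CN = 24.71184 + 46.272 - 44 = 26.98384

26.98384


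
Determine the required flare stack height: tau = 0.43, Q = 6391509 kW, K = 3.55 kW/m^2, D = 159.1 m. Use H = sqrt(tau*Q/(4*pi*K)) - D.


tau*Q/(4*pi*K) = 0.43 * 6391509 / (4 * pi * 3.55) = 61607.5
sqrt(61607.5) = 248.209
H = 248.209 - 159.1 = 89.11

89.11 m


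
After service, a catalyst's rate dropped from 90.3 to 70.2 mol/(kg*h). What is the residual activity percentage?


Activity (%) = (rate_used / rate_fresh) * 100
rate_used = 70.2, rate_fresh = 90.3
= (70.2 / 90.3) * 100
= 0.7774 * 100 = 77.74

77.74 %


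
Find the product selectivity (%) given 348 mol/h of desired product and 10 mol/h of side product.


Selectivity = desired / (desired + undesired) * 100
Total products = 348 + 10 = 358 mol/h
S = 348 / 358 * 100
= 0.9721 * 100
= 97.21 %

97.21 %


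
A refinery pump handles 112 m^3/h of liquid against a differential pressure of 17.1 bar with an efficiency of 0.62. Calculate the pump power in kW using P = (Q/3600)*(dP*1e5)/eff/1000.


Q = 112 / 3600 = 0.0311111 m^3/s
P = 0.0311111 * (17.1 * 1e5) / 0.62 / 1000 = 85.81

85.81 kW


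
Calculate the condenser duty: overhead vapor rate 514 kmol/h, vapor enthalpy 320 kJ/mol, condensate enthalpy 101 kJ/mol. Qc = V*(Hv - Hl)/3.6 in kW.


Qc = 514 * (320 - 101) / 3.6 = 514 * 219 / 3.6 = 31270

31270 kW


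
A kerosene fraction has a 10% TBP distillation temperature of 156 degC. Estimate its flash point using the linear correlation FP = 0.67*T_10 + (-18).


FP = 0.67 * 156 + (-18) = 86.52

86.52 degC


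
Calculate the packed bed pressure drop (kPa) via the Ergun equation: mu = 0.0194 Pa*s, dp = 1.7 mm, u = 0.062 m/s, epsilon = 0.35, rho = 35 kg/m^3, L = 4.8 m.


dp = 1.7 mm = 0.0017 m
Viscous term = 150*0.0194*0.062*(1-0.35)^2 / (0.0017^2*0.35^3) = 615190
Inertial term = 1.75*35*0.062^2*(1-0.35) / (0.0017*0.35^3) = 2099.66
dP/L = 615190 + 2099.66 = 617290 Pa/m
dP = 617290 * 4.8 / 1000 = 2963 kPa

2963 kPa


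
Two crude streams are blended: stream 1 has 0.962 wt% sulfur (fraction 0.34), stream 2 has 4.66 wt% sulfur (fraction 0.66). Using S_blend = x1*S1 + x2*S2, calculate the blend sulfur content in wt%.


Linear sulfur blending: S_blend = x1*S1 + x2*S2
Contribution 1: 0.34 * 0.962 = 0.32708 wt%
Contribution 2: 0.66 * 4.66 = 3.0756 wt%
S_blend = 0.32708 + 3.0756 = 3.40268

3.40268 wt%


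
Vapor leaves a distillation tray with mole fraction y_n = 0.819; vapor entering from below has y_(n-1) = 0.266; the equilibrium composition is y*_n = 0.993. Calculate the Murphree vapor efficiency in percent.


Murphree vapor efficiency: EMV = (y_n - y_(n-1)) / (y*_n - y_(n-1)) * 100
EMV = (0.819 - 0.266) / (0.993 - 0.266) * 100 = 0.553 / 0.727 * 100 = 76.07

76.07 %


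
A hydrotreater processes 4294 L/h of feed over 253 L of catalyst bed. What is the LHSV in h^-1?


LHSV = volumetric feed rate / catalyst volume
= 4294 L/h / 253 L
= 16.97 h^-1

16.97 h^-1


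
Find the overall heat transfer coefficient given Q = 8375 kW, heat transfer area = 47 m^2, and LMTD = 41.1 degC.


From Q = U*A*LMTD, U = Q / (A * LMTD)
U = 8375 / (47 * 41.1) = 8375 / 1931.7 = 4.336

4.336 kW/(m^2*K)


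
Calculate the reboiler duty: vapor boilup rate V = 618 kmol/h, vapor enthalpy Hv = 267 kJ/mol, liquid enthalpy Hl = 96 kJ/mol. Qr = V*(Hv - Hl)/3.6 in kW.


Qr = 618 * (267 - 96) / 3.6 = 618 * 171 / 3.6 = 29360

29360 kW


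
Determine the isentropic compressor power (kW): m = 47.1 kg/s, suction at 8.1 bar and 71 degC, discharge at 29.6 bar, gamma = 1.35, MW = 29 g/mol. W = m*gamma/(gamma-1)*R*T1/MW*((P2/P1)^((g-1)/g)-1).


Isentropic work: W = m*(gamma/(gamma-1))*(R*T1/MW)*((P2/P1)^((gamma-1)/gamma) - 1)
T1 = 71 + 273.15 = 344.15 K
Pressure ratio = 29.6 / 8.1 = 3.65432
Exponent = (1.35 - 1)/1.35 = 0.259259
(P2/P1)^exp - 1 = 3.65432^0.259259 - 1 = 0.399306
W = 47.1 * 1.35 / 0.35 * 8.314 * 344.15 / 29 * 0.399306 = 7157

7157 kW


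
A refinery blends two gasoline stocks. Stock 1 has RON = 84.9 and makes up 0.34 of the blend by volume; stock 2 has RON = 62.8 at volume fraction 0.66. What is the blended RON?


Linear blending: RON_blend = sum(vi * RONi)
Contribution 1: 0.34 * 84.9 = 28.866
Contribution 2: 0.66 * 62.8 = 41.448
RON_blend = 28.866 + 41.448 = 70.314

70.314


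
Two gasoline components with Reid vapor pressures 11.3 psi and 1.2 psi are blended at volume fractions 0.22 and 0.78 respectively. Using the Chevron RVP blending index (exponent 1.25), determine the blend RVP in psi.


Chevron index: RVP_blend = (sum xi*RVPi^1.25)^(1/1.25)
RVP^1.25 terms: 0.22 * 11.3^1.25 + 0.78 * 1.2^1.25 = 5.53761
RVP_blend = 5.53761^(1/1.25) = 3.932

3.932 psi


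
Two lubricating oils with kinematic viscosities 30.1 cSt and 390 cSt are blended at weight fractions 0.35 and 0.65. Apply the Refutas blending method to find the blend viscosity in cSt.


Refutas method: VBN_i = 14.534*ln(ln(visc_i + 0.8)) + 10.975, blended linearly by mass fraction; since VBN is linear in VBI_i = ln(ln(visc_i + 0.8)) and the fractions sum to 1, blend VBI directly: visc = exp(exp(VBI_blend)) - 0.8
VBI_1 = ln(ln(30.1 + 0.8)) = 1.23278
VBI_2 = ln(ln(390 + 0.8)) = 1.78644
VBI_blend = 0.35 * 1.23278 + 0.65 * 1.78644 = 1.59266
visc_blend = exp(exp(1.59266)) - 0.8 = 135.8

135.8 cSt


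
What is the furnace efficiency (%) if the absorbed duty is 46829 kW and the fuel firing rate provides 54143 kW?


Furnace efficiency = Q_absorbed / Q_fuel * 100
= 46829 / 54143 * 100 = 86.49

86.49 %


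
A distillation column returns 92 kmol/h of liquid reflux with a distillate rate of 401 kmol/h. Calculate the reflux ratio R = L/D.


Reflux ratio definition: R = L / D (liquid returned / distillate withdrawn)
L = 92 kmol/h, D = 401 kmol/h
R = 92 / 401 = 0.2294

0.2294


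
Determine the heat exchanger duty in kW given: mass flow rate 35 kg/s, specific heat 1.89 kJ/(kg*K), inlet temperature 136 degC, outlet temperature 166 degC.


Q = m_dot * cp * delta_T
delta_T = 166 - 136 = 30 K
Q = 35 * 1.89 * 30
= 66.15 * 30
= 1984.5 kW

1984.5 kW


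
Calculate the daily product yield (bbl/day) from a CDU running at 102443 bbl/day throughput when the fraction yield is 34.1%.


Crude throughput = 102443 bbl/day
Fraction yield = 34.1%
yield = throughput * fraction / 100
yield = 102443 * 34.1 / 100 = 34933.063

34933.063 bbl/day


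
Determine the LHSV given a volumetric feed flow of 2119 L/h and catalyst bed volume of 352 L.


LHSV = volumetric feed rate / catalyst volume
= 2119 L/h / 352 L
= 6.020 h^-1

6.020 h^-1


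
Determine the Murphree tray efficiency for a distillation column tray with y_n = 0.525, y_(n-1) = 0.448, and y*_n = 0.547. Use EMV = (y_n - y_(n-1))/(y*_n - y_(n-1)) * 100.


Murphree vapor efficiency: EMV = (y_n - y_(n-1)) / (y*_n - y_(n-1)) * 100
EMV = (0.525 - 0.448) / (0.547 - 0.448) * 100 = 0.077 / 0.099 * 100 = 77.78

77.78 %


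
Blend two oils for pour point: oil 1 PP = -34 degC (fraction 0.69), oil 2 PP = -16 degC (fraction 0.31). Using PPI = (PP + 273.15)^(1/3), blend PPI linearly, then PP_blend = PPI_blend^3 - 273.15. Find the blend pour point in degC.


PPI_1 = (-34 + 273.15)^(1/3) = 6.20712
PPI_2 = (-16 + 273.15)^(1/3) = 6.359098
PPI_blend = 0.69 * 6.20712 + 0.31 * 6.359098 = 6.254233
PP_blend = 6.254233^3 - 273.15 = 244.637 - 273.15 = -28.51

-28.51 degC


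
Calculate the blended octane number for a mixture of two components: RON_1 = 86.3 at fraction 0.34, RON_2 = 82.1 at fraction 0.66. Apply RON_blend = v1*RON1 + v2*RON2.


Linear blending: RON_blend = sum(vi * RONi)
Contribution 1: 0.34 * 86.3 = 29.342
Contribution 2: 0.66 * 82.1 = 54.186
RON_blend = 29.342 + 54.186 = 83.528

83.528


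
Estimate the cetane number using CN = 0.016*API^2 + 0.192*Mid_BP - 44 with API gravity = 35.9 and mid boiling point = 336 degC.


CN = 0.016 * 35.9^2 + 0.192 * 336 - 44
CN = 20.62096 + 64.512 - 44 = 41.13296

41.13296


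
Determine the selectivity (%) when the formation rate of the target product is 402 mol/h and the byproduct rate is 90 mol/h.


Selectivity = desired / (desired + undesired) * 100
Total products = 402 + 90 = 492 mol/h
S = 402 / 492 * 100
= 0.8171 * 100
= 81.71 %

81.71 %


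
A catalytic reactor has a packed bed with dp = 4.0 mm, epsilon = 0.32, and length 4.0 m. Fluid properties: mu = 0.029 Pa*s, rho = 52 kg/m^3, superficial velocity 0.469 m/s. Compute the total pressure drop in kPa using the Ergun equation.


dp = 4.0 mm = 0.004 m
Viscous term = 150*0.029*0.469*(1-0.32)^2 / (0.004^2*0.32^3) = 1799330
Inertial term = 1.75*52*0.469^2*(1-0.32) / (0.004*0.32^3) = 103845
dP/L = 1799330 + 103845 = 1903180 Pa/m
dP = 1903180 * 4.0 / 1000 = 7613 kPa

7613 kPa
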